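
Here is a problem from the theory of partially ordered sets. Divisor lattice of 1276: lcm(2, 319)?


Join=lcm.
gcd(2,319)=1
lcm=638


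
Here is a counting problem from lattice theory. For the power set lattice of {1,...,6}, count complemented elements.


An element a is complemented if some b has a meet b = bottom, a join b = top.
every subset A has complement S\A, so all elements are complemented.
Complemented elements: {}, {1}, {2}, {3}, {4}, {5}, ... (58 more)
Count: 64


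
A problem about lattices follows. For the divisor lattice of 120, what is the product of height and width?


Height = length of longest chain minus 1; width = size of largest antichain.
A maximum chain: 1 | 5 | 15 | 30 | 60 | 120  (height 5).
A maximum antichain: {4, 6, 10, 15}  (width 4).
Product = 5 * 4 = 20


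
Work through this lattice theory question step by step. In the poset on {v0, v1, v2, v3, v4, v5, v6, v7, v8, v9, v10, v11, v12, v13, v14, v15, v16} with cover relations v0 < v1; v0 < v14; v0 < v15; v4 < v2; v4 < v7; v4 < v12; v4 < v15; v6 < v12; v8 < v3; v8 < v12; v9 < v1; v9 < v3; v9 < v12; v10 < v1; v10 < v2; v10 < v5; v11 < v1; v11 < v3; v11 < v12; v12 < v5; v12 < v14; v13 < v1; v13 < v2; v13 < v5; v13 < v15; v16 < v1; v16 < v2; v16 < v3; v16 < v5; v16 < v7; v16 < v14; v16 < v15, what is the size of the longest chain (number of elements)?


A chain is a totally ordered subset; we count the number of elements in a maximum chain.
Compute, for each element x, the size of the longest chain ending at x:
  v0: 1
  v4: 1
  v6: 1
  v8: 1
  v9: 1
  v10: 1
  ...
A maximum chain: v4 < v12 < v5
Number of elements in the longest chain: 3


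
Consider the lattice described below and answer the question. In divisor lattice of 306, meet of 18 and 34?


In a divisor lattice, meet = gcd (greatest common divisor).
By Euclidean algorithm or factoring: gcd(18,34) = 2


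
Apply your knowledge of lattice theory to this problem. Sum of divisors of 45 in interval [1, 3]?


Interval [1,3] in divisors of 45: [1, 3]
Sum = 4


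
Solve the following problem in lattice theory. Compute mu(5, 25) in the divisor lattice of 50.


In a divisor lattice, mu(a,b) = mu(b/a) where mu is the classical Mobius function.
b/a = 25/5 = 5
Prime factorization of 5: primes [5]
5 is squarefree with 1 prime factor(s), so mu(5) = (-1)^1 = -1


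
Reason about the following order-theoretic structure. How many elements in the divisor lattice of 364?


Divisors of 364: [1, 2, 4, 7, 13, 14, 26, 28, 52, 91, 182, 364]
Count: 12


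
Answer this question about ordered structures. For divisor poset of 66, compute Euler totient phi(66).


phi(n) = n * prod_{p|n} (1 - 1/p).
Prime divisors of 66: [2, 3, 11]
phi(66) = 66 * (1 - 1/2) * (1 - 1/3) * (1 - 1/11)
phi(66) = 20


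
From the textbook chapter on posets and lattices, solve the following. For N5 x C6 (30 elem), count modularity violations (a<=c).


Modular law: if a <= c then a v (b ^ c) = (a v b) ^ c.
Check all triples (a,b,c) with a <= c among 30 elements.
  e.g. a=(a,0), b=(c,0), c=(b,0): lhs=(a,0) != rhs=(b,0)
  e.g. a=(a,0), b=(c,1), c=(b,0): lhs=(a,0) != rhs=(b,0)
Total violating triples: 126


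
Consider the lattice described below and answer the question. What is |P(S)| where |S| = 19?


Power set = 2^n.
2^19 = 524288


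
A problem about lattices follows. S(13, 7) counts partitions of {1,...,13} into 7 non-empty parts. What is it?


S(n,k) = k*S(n-1,k) + S(n-1,k-1).
S(12,7) = 627396, S(12,6) = 1323652
S(13,7) = 7*627396 + 1323652 = 4391772 + 1323652
S(13,7) = 5715424


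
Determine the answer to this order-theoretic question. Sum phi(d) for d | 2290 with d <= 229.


Divisors of 2290 up to 229: [1, 2, 5, 10, 229]
phi values: [1, 1, 4, 4, 228]
Sum = 238


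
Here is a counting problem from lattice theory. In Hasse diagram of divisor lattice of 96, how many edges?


A cover relation a -< b holds when a < b with no c strictly between.
Cover relations:
  1 -< 2
  1 -< 3
  2 -< 4
  2 -< 6
  3 -< 6
  4 -< 8
  4 -< 12
  6 -< 12
  ...8 more
Total: 16


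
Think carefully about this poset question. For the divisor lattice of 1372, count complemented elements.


An element a is complemented if some b has a meet b = bottom, a join b = top.
a is complemented iff gcd(a, n/a)=1, i.e. a is a unitary divisor of 1372.
Complemented elements: 1, 4, 343, 1372
Count: 4


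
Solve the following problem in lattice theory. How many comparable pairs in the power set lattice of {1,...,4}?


A comparable pair {a,b} has a < b or b < a in the order.
Count unordered pairs where one element is strictly below the other.
Examples: {{},{1}}, {{},{2}}, {{},{3}}, {{},{4}}, ...
Total comparable pairs: 65


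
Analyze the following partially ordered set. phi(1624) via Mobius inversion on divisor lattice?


phi(n) = n * prod_{p|n} (1 - 1/p).
Prime divisors of 1624: [2, 7, 29]
phi(1624) = 1624 * (1 - 1/2) * (1 - 1/7) * (1 - 1/29)
phi(1624) = 672


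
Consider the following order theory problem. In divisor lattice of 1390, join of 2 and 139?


In a divisor lattice, join = lcm (least common multiple).
gcd(2,139) = 1
lcm(2,139) = 2*139/gcd = 278/1 = 278


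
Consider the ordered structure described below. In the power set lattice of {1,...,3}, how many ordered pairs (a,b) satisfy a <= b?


The order relation is {(a,b) : a <= b}, reflexive so it includes (a,a).
Examples: ({},{}), ({},{1,2}), ({},{1,2,3}), ({},{1,3}), ({},{1}), ...
Total ordered pairs: 27


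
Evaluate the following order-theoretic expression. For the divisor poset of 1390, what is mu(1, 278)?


In a divisor lattice, mu(a,b) = mu(b/a) where mu is the classical Mobius function.
b/a = 278/1 = 278
Prime factorization of 278: primes [2, 139]
278 is squarefree with 2 prime factor(s), so mu(278) = (-1)^2 = 1


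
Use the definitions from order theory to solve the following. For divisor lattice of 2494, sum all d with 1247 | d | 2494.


Interval [1247,2494] in divisors of 2494: [1247, 2494]
Sum = 3741


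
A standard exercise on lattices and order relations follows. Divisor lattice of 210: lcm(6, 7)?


Join=lcm.
gcd(6,7)=1
lcm=42


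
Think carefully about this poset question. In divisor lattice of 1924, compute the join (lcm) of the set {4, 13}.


In a divisor lattice, join = lcm (least common multiple).
Compute lcm iteratively: start with first element, then lcm(current, next).
Elements: [4, 13]
lcm(4,13) = 52
Final lcm = 52


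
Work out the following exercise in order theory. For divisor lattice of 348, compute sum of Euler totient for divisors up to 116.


Divisors of 348 up to 116: [1, 2, 3, 4, 6, 12, 29, 58, 87, 116]
phi values: [1, 1, 2, 2, 2, 4, 28, 28, 56, 56]
Sum = 180


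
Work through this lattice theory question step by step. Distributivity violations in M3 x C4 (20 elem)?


Distributive law: a ^ (b v c) = (a ^ b) v (a ^ c).
Check all 20^3 = 8000 ordered triples (a,b,c).
  e.g. a=(a1,0), b=(a2,0), c=(a3,0): lhs=(a1,0) != rhs=(0,0)
  e.g. a=(a1,0), b=(a2,0), c=(a3,1): lhs=(a1,0) != rhs=(0,0)
Total violating triples: 384


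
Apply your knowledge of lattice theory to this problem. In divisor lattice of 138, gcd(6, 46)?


Meet=gcd.
gcd(6,46)=2


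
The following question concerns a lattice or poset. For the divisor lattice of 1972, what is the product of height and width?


Height = length of longest chain minus 1; width = size of largest antichain.
A maximum chain: 1 | 29 | 493 | 986 | 1972  (height 4).
A maximum antichain: {4, 34, 58, 493}  (width 4).
Product = 4 * 4 = 16


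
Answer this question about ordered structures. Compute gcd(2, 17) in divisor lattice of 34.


In a divisor lattice, meet = gcd (greatest common divisor).
By Euclidean algorithm or factoring: gcd(2,17) = 1


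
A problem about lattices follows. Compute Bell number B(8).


B(n) = number of set partitions of an n-element set.
B(n) satisfies the recurrence: B(n+1) = sum_k C(n,k)*B(k).
B(8) = 4140


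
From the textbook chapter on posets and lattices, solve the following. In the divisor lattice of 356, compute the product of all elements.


Divisors of 356: [1, 2, 4, 89, 178, 356]
Product = n^(d(n)/2) = 356^(6/2)
Product = 45118016


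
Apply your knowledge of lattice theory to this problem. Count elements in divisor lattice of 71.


Divisors of 71: [1, 71]
Count: 2


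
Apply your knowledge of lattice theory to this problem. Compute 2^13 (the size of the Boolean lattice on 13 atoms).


Power set = 2^n.
2^13 = 8192


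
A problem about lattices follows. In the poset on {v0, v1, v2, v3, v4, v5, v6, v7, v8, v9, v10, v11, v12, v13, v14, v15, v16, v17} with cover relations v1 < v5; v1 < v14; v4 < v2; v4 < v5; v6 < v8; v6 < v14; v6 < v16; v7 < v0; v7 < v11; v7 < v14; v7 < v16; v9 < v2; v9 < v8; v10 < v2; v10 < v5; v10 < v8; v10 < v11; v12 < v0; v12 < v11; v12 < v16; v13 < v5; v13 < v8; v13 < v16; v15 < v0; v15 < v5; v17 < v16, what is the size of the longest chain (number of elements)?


A chain is a totally ordered subset; we count the number of elements in a maximum chain.
Compute, for each element x, the size of the longest chain ending at x:
  v1: 1
  v3: 1
  v4: 1
  v6: 1
  v7: 1
  v9: 1
  ...
A maximum chain: v7 < v0
Number of elements in the longest chain: 2


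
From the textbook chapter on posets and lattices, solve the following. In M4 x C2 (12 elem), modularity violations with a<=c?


Modular law: if a <= c then a v (b ^ c) = (a v b) ^ c.
Check all triples (a,b,c) with a <= c among 12 elements.
This lattice is modular (diamonds M_m and their chain-products are modular).
Total violating triples: 0


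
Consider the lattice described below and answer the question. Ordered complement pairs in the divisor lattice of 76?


Complement pair (a,b): a meet b = bottom, a join b = top.
Here: gcd(a,b)=1 and lcm(a,b)=76, i.e. a*b=76 with a,b coprime.
Pairs found: (1,76), (4,19), (19,4), (76,1)
Total ordered pairs: 4


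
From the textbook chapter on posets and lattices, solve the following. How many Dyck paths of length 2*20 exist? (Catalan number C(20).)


C(n) = C(2n, n) / (n+1).
C(40, 20) = 137846528820
C(20) = 137846528820 / 21 = 6564120420


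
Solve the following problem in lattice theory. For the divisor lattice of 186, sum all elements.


sigma(n) = sum of divisors.
Divisors of 186: [1, 2, 3, 6, 31, 62, 93, 186]
Sum = 384


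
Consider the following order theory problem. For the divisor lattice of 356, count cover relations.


A cover relation a -< b holds when a < b with no c strictly between.
Cover relations:
  1 -< 2
  1 -< 89
  2 -< 4
  2 -< 178
  4 -< 356
  89 -< 178
  178 -< 356
Total: 7


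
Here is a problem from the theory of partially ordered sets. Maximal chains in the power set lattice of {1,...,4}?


A maximal chain goes from the minimum element to a maximal element via cover relations.
Counting all min-to-max paths in the cover graph.
Total maximal chains: 24


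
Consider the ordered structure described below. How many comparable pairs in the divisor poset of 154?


A comparable pair {a,b} has a < b or b < a in the order.
Count unordered pairs where one element is strictly below the other.
Examples: {1,2}, {1,7}, {1,11}, {1,14}, ...
Total comparable pairs: 19


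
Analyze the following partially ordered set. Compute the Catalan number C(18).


C(n) = C(2n, n) / (n+1).
C(36, 18) = 9075135300
C(18) = 9075135300 / 19 = 477638700


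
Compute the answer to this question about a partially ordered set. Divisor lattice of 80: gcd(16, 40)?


Meet=gcd.
gcd(16,40)=8


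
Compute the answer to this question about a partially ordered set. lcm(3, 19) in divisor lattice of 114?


Join=lcm.
gcd(3,19)=1
lcm=57


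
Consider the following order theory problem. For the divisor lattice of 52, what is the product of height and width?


Height = length of longest chain minus 1; width = size of largest antichain.
A maximum chain: 1 | 13 | 26 | 52  (height 3).
A maximum antichain: {2, 13}  (width 2).
Product = 3 * 2 = 6


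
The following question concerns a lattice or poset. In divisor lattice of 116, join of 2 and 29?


In a divisor lattice, join = lcm (least common multiple).
gcd(2,29) = 1
lcm(2,29) = 2*29/gcd = 58/1 = 58


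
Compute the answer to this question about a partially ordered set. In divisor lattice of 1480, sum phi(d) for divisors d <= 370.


Divisors of 1480 up to 370: [1, 2, 4, 5, 8, 10, 20, 37, 40, 74, 148, 185, 296, 370]
phi values: [1, 1, 2, 4, 4, 4, 8, 36, 16, 36, 72, 144, 144, 144]
Sum = 616


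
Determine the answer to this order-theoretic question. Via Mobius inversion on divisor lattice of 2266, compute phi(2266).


phi(n) = n * prod_{p|n} (1 - 1/p).
Prime divisors of 2266: [2, 11, 103]
phi(2266) = 2266 * (1 - 1/2) * (1 - 1/11) * (1 - 1/103)
phi(2266) = 1020


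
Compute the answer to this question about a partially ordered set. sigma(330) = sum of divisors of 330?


sigma(n) = sum of divisors.
Divisors of 330: [1, 2, 3, 5, 6, 10, 11, 15, 22, 30, 33, 55, 66, 110, 165, 330]
Sum = 864


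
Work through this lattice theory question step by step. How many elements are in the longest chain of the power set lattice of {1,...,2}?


A chain is a totally ordered subset; we count the number of elements in a maximum chain.
Compute, for each element x, the size of the longest chain ending at x:
  {}: 1
  {1}: 2
  {2}: 2
  {1,2}: 3
A maximum chain: {} < {1} < {1,2}
Number of elements in the longest chain: 3


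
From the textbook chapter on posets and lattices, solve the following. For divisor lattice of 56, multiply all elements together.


Divisors of 56: [1, 2, 4, 7, 8, 14, 28, 56]
Product = n^(d(n)/2) = 56^(8/2)
Product = 9834496


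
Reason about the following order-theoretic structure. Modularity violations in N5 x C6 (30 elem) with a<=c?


Modular law: if a <= c then a v (b ^ c) = (a v b) ^ c.
Check all triples (a,b,c) with a <= c among 30 elements.
  e.g. a=(a,0), b=(c,0), c=(b,0): lhs=(a,0) != rhs=(b,0)
  e.g. a=(a,0), b=(c,1), c=(b,0): lhs=(a,0) != rhs=(b,0)
Total violating triples: 126


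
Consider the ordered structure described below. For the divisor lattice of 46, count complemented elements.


An element a is complemented if some b has a meet b = bottom, a join b = top.
a is complemented iff gcd(a, n/a)=1, i.e. a is a unitary divisor of 46.
Complemented elements: 1, 2, 23, 46
Count: 4


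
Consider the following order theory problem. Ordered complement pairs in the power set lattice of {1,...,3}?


Complement pair (a,b): a meet b = bottom, a join b = top.
Here: A intersect B = {} and A union B = {1,...,3}.
Pairs found: ({},{1,2,3}), ({1},{2,3}), ({2},{1,3}), ({3},{1,2}), ... (4 more)
Total ordered pairs: 8


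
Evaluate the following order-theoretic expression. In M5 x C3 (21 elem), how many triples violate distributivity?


Distributive law: a ^ (b v c) = (a ^ b) v (a ^ c).
Check all 21^3 = 9261 ordered triples (a,b,c).
  e.g. a=(a1,0), b=(a2,0), c=(a3,0): lhs=(a1,0) != rhs=(0,0)
  e.g. a=(a1,0), b=(a2,0), c=(a3,1): lhs=(a1,0) != rhs=(0,0)
Total violating triples: 1620


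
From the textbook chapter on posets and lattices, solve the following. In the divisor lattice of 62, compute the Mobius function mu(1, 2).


In a divisor lattice, mu(a,b) = mu(b/a) where mu is the classical Mobius function.
b/a = 2/1 = 2
Prime factorization of 2: primes [2]
2 is squarefree with 1 prime factor(s), so mu(2) = (-1)^1 = -1


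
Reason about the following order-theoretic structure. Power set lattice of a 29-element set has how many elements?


Power set = 2^n.
2^29 = 536870912


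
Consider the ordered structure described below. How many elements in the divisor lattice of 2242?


Divisors of 2242: [1, 2, 19, 38, 59, 118, 1121, 2242]
Count: 8


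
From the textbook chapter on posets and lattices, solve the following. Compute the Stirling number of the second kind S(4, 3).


S(n,k) = k*S(n-1,k) + S(n-1,k-1).
S(3,3) = 1, S(3,2) = 3
S(4,3) = 3*1 + 3 = 3 + 3
S(4,3) = 6


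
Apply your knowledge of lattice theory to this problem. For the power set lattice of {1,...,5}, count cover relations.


A cover relation a -< b holds when a < b with no c strictly between.
Cover relations:
  {} -< {1}
  {} -< {2}
  {} -< {3}
  {} -< {4}
  {} -< {5}
  {1} -< {1,2}
  {1} -< {1,3}
  {1} -< {1,4}
  ...72 more
Total: 80


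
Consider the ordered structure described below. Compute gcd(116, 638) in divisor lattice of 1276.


In a divisor lattice, meet = gcd (greatest common divisor).
By Euclidean algorithm or factoring: gcd(116,638) = 58


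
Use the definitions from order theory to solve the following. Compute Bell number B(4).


B(n) = number of set partitions of an n-element set.
B(n) satisfies the recurrence: B(n+1) = sum_k C(n,k)*B(k).
B(4) = 15


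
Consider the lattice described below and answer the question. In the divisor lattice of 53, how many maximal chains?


A maximal chain goes from the minimum element to a maximal element via cover relations.
Counting all min-to-max paths in the cover graph.
Total maximal chains: 1


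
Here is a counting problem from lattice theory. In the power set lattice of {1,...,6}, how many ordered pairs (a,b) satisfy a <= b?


The order relation is {(a,b) : a <= b}, reflexive so it includes (a,a).
Examples: ({},{}), ({},{1,2}), ({},{1,2,3}), ({},{1,2,3,4}), ({},{1,2,3,4,5}), ...
Total ordered pairs: 729


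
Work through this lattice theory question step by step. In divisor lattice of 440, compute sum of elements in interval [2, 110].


Interval [2,110] in divisors of 440: [2, 10, 22, 110]
Sum = 144


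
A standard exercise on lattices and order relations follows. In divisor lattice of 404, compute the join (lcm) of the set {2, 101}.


In a divisor lattice, join = lcm (least common multiple).
Compute lcm iteratively: start with first element, then lcm(current, next).
Elements: [2, 101]
lcm(2,101) = 202
Final lcm = 202


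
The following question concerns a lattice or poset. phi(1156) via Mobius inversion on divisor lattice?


phi(n) = n * prod_{p|n} (1 - 1/p).
Prime divisors of 1156: [2, 17]
phi(1156) = 1156 * (1 - 1/2) * (1 - 1/17)
phi(1156) = 544


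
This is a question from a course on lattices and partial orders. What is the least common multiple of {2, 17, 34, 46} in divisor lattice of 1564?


In a divisor lattice, join = lcm (least common multiple).
Compute lcm iteratively: start with first element, then lcm(current, next).
Elements: [2, 17, 34, 46]
lcm(2,17) = 34
lcm(34,34) = 34
lcm(34,46) = 782
Final lcm = 782


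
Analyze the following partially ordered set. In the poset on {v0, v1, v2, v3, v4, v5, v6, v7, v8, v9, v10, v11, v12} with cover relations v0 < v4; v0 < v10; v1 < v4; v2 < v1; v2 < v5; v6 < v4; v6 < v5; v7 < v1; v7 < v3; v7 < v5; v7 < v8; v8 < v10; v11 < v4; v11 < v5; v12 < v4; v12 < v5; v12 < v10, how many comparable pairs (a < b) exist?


A comparable pair {a,b} has a < b or b < a in the order.
Count unordered pairs where one element is strictly below the other.
Examples: {v0,v4}, {v0,v10}, {v1,v2}, {v1,v4}, ...
Total comparable pairs: 20


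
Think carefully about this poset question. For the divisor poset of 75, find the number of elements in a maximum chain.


A chain is a totally ordered subset; we count the number of elements in a maximum chain.
Compute, for each element x, the size of the longest chain ending at x:
  1: 1
  3: 2
  5: 2
  25: 3
  15: 3
  75: 4
A maximum chain: 1 < 3 < 15 < 75
Number of elements in the longest chain: 4


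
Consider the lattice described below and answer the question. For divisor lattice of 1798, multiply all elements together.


Divisors of 1798: [1, 2, 29, 31, 58, 62, 899, 1798]
Product = n^(d(n)/2) = 1798^(8/2)
Product = 10451021702416


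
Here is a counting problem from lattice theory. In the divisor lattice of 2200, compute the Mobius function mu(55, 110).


In a divisor lattice, mu(a,b) = mu(b/a) where mu is the classical Mobius function.
b/a = 110/55 = 2
Prime factorization of 2: primes [2]
2 is squarefree with 1 prime factor(s), so mu(2) = (-1)^1 = -1


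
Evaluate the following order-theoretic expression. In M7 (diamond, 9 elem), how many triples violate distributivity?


Distributive law: a ^ (b v c) = (a ^ b) v (a ^ c).
Check all 9^3 = 729 ordered triples (a,b,c).
  e.g. a=a1, b=a2, c=a3: lhs=a1 != rhs=0
  e.g. a=a1, b=a2, c=a4: lhs=a1 != rhs=0
Total violating triples: 210


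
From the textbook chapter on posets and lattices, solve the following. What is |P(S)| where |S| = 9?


Power set = 2^n.
2^9 = 512


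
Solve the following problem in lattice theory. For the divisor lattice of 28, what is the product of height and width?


Height = length of longest chain minus 1; width = size of largest antichain.
A maximum chain: 1 | 7 | 14 | 28  (height 3).
A maximum antichain: {2, 7}  (width 2).
Product = 3 * 2 = 6


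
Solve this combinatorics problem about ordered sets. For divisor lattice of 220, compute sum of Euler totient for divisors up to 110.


Divisors of 220 up to 110: [1, 2, 4, 5, 10, 11, 20, 22, 44, 55, 110]
phi values: [1, 1, 2, 4, 4, 10, 8, 10, 20, 40, 40]
Sum = 140


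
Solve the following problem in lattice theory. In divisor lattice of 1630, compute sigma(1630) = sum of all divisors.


sigma(n) = sum of divisors.
Divisors of 1630: [1, 2, 5, 10, 163, 326, 815, 1630]
Sum = 2952


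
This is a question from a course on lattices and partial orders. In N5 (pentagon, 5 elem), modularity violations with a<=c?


Modular law: if a <= c then a v (b ^ c) = (a v b) ^ c.
Check all triples (a,b,c) with a <= c among 5 elements.
  e.g. a=a, b=c, c=b: lhs=a != rhs=b
Total violating triples: 1


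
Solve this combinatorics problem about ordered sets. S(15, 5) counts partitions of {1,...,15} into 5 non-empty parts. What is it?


S(n,k) = k*S(n-1,k) + S(n-1,k-1).
S(14,5) = 40075035, S(14,4) = 10391745
S(15,5) = 5*40075035 + 10391745 = 200375175 + 10391745
S(15,5) = 210766920


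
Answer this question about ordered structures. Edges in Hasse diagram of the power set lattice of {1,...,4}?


A cover relation a -< b holds when a < b with no c strictly between.
Cover relations:
  {} -< {1}
  {} -< {2}
  {} -< {3}
  {} -< {4}
  {1} -< {1,2}
  {1} -< {1,3}
  {1} -< {1,4}
  {2} -< {1,2}
  ...24 more
Total: 32


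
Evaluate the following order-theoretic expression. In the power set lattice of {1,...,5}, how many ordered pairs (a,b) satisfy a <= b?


The order relation is {(a,b) : a <= b}, reflexive so it includes (a,a).
Examples: ({},{}), ({},{1,2}), ({},{1,2,3}), ({},{1,2,3,4}), ({},{1,2,3,4,5}), ...
Total ordered pairs: 243


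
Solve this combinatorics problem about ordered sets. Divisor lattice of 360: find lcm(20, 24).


In a divisor lattice, join = lcm (least common multiple).
gcd(20,24) = 4
lcm(20,24) = 20*24/gcd = 480/4 = 120


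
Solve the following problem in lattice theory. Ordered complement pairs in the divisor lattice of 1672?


Complement pair (a,b): a meet b = bottom, a join b = top.
Here: gcd(a,b)=1 and lcm(a,b)=1672, i.e. a*b=1672 with a,b coprime.
Pairs found: (1,1672), (8,209), (11,152), (19,88), ... (4 more)
Total ordered pairs: 8


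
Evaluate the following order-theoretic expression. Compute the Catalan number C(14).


C(n) = C(2n, n) / (n+1).
C(28, 14) = 40116600
C(14) = 40116600 / 15 = 2674440


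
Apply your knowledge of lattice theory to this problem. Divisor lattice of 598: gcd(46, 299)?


Meet=gcd.
gcd(46,299)=23


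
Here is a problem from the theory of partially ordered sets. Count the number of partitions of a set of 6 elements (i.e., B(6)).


B(n) = number of set partitions of an n-element set.
B(n) satisfies the recurrence: B(n+1) = sum_k C(n,k)*B(k).
B(6) = 203


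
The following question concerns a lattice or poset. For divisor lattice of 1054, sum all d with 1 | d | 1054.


Interval [1,1054] in divisors of 1054: [1, 2, 17, 31, 34, 62, 527, 1054]
Sum = 1728


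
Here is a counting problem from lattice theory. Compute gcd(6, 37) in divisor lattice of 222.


In a divisor lattice, meet = gcd (greatest common divisor).
By Euclidean algorithm or factoring: gcd(6,37) = 1


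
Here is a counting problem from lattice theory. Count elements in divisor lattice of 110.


Divisors of 110: [1, 2, 5, 10, 11, 22, 55, 110]
Count: 8


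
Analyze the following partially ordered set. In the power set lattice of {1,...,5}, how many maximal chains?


A maximal chain goes from the minimum element to a maximal element via cover relations.
Counting all min-to-max paths in the cover graph.
Total maximal chains: 120


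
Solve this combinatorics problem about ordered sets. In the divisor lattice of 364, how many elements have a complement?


An element a is complemented if some b has a meet b = bottom, a join b = top.
a is complemented iff gcd(a, n/a)=1, i.e. a is a unitary divisor of 364.
Complemented elements: 1, 4, 7, 13, 28, 52, ... (2 more)
Count: 8


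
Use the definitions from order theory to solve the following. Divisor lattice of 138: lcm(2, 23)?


Join=lcm.
gcd(2,23)=1
lcm=46


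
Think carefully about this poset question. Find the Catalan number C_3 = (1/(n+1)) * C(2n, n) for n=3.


C(n) = C(2n, n) / (n+1).
C(6, 3) = 20
C(3) = 20 / 4 = 5


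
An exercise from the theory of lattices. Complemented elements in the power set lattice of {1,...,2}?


An element a is complemented if some b has a meet b = bottom, a join b = top.
every subset A has complement S\A, so all elements are complemented.
Complemented elements: {}, {1}, {2}, {1,2}
Count: 4


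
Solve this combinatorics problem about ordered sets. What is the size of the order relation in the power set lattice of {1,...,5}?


The order relation is {(a,b) : a <= b}, reflexive so it includes (a,a).
Examples: ({},{}), ({},{1,2}), ({},{1,2,3}), ({},{1,2,3,4}), ({},{1,2,3,4,5}), ...
Total ordered pairs: 243


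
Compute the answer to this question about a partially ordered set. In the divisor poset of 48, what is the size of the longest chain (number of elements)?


A chain is a totally ordered subset; we count the number of elements in a maximum chain.
Compute, for each element x, the size of the longest chain ending at x:
  1: 1
  2: 2
  3: 2
  4: 3
  6: 3
  8: 4
  ...
A maximum chain: 1 < 2 < 4 < 8 < 16 < 48
Number of elements in the longest chain: 6


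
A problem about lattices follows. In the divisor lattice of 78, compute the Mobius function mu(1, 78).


In a divisor lattice, mu(a,b) = mu(b/a) where mu is the classical Mobius function.
b/a = 78/1 = 78
Prime factorization of 78: primes [2, 3, 13]
78 is squarefree with 3 prime factor(s), so mu(78) = (-1)^3 = -1


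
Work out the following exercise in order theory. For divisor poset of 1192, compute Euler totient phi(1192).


phi(n) = n * prod_{p|n} (1 - 1/p).
Prime divisors of 1192: [2, 149]
phi(1192) = 1192 * (1 - 1/2) * (1 - 1/149)
phi(1192) = 592


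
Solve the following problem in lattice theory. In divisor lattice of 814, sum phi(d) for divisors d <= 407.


Divisors of 814 up to 407: [1, 2, 11, 22, 37, 74, 407]
phi values: [1, 1, 10, 10, 36, 36, 360]
Sum = 454


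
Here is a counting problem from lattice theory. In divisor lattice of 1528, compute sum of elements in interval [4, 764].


Interval [4,764] in divisors of 1528: [4, 764]
Sum = 768


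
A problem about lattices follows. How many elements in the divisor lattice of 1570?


Divisors of 1570: [1, 2, 5, 10, 157, 314, 785, 1570]
Count: 8


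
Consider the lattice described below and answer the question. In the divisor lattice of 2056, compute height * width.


Height = length of longest chain minus 1; width = size of largest antichain.
A maximum chain: 1 | 257 | 514 | 1028 | 2056  (height 4).
A maximum antichain: {2, 257}  (width 2).
Product = 4 * 2 = 8


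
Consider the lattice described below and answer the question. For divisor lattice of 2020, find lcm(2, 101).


In a divisor lattice, join = lcm (least common multiple).
Compute lcm iteratively: start with first element, then lcm(current, next).
Elements: [2, 101]
lcm(2,101) = 202
Final lcm = 202


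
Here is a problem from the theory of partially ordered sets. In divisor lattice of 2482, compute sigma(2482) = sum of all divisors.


sigma(n) = sum of divisors.
Divisors of 2482: [1, 2, 17, 34, 73, 146, 1241, 2482]
Sum = 3996


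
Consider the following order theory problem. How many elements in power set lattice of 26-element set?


Power set = 2^n.
2^26 = 67108864


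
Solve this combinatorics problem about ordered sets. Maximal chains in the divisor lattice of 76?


A maximal chain goes from the minimum element to a maximal element via cover relations.
Counting all min-to-max paths in the cover graph.
Total maximal chains: 3


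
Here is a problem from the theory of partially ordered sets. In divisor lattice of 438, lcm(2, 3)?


Join=lcm.
gcd(2,3)=1
lcm=6


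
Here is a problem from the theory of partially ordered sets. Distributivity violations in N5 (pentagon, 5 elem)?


Distributive law: a ^ (b v c) = (a ^ b) v (a ^ c).
Check all 5^3 = 125 ordered triples (a,b,c).
  e.g. a=b, b=a, c=c: lhs=b != rhs=a
  e.g. a=b, b=c, c=a: lhs=b != rhs=a
Total violating triples: 2


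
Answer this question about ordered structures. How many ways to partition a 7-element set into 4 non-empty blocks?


S(n,k) = k*S(n-1,k) + S(n-1,k-1).
S(6,4) = 65, S(6,3) = 90
S(7,4) = 4*65 + 90 = 260 + 90
S(7,4) = 350


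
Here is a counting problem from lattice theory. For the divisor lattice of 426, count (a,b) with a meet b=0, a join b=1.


Complement pair (a,b): a meet b = bottom, a join b = top.
Here: gcd(a,b)=1 and lcm(a,b)=426, i.e. a*b=426 with a,b coprime.
Pairs found: (1,426), (2,213), (3,142), (6,71), ... (4 more)
Total ordered pairs: 8


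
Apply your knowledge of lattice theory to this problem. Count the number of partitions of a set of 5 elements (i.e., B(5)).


B(n) = number of set partitions of an n-element set.
B(n) satisfies the recurrence: B(n+1) = sum_k C(n,k)*B(k).
B(5) = 52


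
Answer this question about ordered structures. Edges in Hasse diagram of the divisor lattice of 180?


A cover relation a -< b holds when a < b with no c strictly between.
Cover relations:
  1 -< 2
  1 -< 3
  1 -< 5
  2 -< 4
  2 -< 6
  2 -< 10
  3 -< 6
  3 -< 9
  ...25 more
Total: 33


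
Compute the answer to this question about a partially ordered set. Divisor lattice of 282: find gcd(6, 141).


In a divisor lattice, meet = gcd (greatest common divisor).
By Euclidean algorithm or factoring: gcd(6,141) = 3


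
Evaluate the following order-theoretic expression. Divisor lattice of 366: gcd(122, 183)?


Meet=gcd.
gcd(122,183)=61


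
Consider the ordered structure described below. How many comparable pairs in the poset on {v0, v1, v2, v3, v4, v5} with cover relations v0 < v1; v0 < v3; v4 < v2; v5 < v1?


A comparable pair {a,b} has a < b or b < a in the order.
Count unordered pairs where one element is strictly below the other.
Examples: {v0,v1}, {v0,v3}, {v1,v5}, {v2,v4}
Total comparable pairs: 4


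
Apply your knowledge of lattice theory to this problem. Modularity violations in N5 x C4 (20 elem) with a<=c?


Modular law: if a <= c then a v (b ^ c) = (a v b) ^ c.
Check all triples (a,b,c) with a <= c among 20 elements.
  e.g. a=(a,0), b=(c,0), c=(b,0): lhs=(a,0) != rhs=(b,0)
  e.g. a=(a,0), b=(c,1), c=(b,0): lhs=(a,0) != rhs=(b,0)
Total violating triples: 40


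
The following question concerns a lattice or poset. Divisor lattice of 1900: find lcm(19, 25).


In a divisor lattice, join = lcm (least common multiple).
gcd(19,25) = 1
lcm(19,25) = 19*25/gcd = 475/1 = 475


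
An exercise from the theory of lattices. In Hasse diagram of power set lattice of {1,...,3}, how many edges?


A cover relation a -< b holds when a < b with no c strictly between.
Cover relations:
  {} -< {1}
  {} -< {2}
  {} -< {3}
  {1} -< {1,2}
  {1} -< {1,3}
  {2} -< {1,2}
  {2} -< {2,3}
  {3} -< {1,3}
  ...4 more
Total: 12


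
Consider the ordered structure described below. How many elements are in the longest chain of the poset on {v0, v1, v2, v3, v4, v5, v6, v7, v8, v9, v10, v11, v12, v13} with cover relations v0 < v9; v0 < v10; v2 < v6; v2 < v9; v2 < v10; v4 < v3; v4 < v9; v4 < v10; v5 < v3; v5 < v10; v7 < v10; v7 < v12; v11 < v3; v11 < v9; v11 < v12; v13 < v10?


A chain is a totally ordered subset; we count the number of elements in a maximum chain.
Compute, for each element x, the size of the longest chain ending at x:
  v0: 1
  v1: 1
  v2: 1
  v4: 1
  v5: 1
  v7: 1
  ...
A maximum chain: v4 < v3
Number of elements in the longest chain: 2


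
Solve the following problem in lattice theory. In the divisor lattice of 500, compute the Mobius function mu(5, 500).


In a divisor lattice, mu(a,b) = mu(b/a) where mu is the classical Mobius function.
b/a = 500/5 = 100
Prime factorization of 100: primes [2, 5]
100 is not squarefree, so mu(100) = 0


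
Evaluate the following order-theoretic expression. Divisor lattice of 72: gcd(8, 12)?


Meet=gcd.
gcd(8,12)=4


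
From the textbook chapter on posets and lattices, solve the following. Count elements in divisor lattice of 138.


Divisors of 138: [1, 2, 3, 6, 23, 46, 69, 138]
Count: 8


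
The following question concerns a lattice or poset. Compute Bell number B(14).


B(n) = number of set partitions of an n-element set.
B(n) satisfies the recurrence: B(n+1) = sum_k C(n,k)*B(k).
B(14) = 190899322


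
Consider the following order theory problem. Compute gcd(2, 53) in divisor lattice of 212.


In a divisor lattice, meet = gcd (greatest common divisor).
By Euclidean algorithm or factoring: gcd(2,53) = 1


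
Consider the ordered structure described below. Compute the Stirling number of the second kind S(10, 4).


S(n,k) = k*S(n-1,k) + S(n-1,k-1).
S(9,4) = 7770, S(9,3) = 3025
S(10,4) = 4*7770 + 3025 = 31080 + 3025
S(10,4) = 34105


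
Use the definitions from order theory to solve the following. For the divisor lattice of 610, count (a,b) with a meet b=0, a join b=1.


Complement pair (a,b): a meet b = bottom, a join b = top.
Here: gcd(a,b)=1 and lcm(a,b)=610, i.e. a*b=610 with a,b coprime.
Pairs found: (1,610), (2,305), (5,122), (10,61), ... (4 more)
Total ordered pairs: 8


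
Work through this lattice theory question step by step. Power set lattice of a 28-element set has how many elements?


Power set = 2^n.
2^28 = 268435456


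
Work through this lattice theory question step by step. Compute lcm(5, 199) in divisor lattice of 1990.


In a divisor lattice, join = lcm (least common multiple).
gcd(5,199) = 1
lcm(5,199) = 5*199/gcd = 995/1 = 995


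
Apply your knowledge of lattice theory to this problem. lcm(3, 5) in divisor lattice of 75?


Join=lcm.
gcd(3,5)=1
lcm=15


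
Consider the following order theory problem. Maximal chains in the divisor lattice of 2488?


A maximal chain goes from the minimum element to a maximal element via cover relations.
Counting all min-to-max paths in the cover graph.
Total maximal chains: 4


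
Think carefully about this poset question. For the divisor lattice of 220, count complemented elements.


An element a is complemented if some b has a meet b = bottom, a join b = top.
a is complemented iff gcd(a, n/a)=1, i.e. a is a unitary divisor of 220.
Complemented elements: 1, 4, 5, 11, 20, 44, ... (2 more)
Count: 8


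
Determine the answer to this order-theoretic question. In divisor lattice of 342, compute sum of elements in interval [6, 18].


Interval [6,18] in divisors of 342: [6, 18]
Sum = 24


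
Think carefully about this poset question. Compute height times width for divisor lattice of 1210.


Height = length of longest chain minus 1; width = size of largest antichain.
A maximum chain: 1 | 11 | 121 | 605 | 1210  (height 4).
A maximum antichain: {10, 22, 55, 121}  (width 4).
Product = 4 * 4 = 16


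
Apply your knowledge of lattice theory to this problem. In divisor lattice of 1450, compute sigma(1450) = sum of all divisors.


sigma(n) = sum of divisors.
Divisors of 1450: [1, 2, 5, 10, 25, 29, 50, 58, 145, 290, 725, 1450]
Sum = 2790


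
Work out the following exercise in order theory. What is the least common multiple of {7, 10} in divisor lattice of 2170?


In a divisor lattice, join = lcm (least common multiple).
Compute lcm iteratively: start with first element, then lcm(current, next).
Elements: [7, 10]
lcm(7,10) = 70
Final lcm = 70


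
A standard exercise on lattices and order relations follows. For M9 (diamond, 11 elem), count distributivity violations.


Distributive law: a ^ (b v c) = (a ^ b) v (a ^ c).
Check all 11^3 = 1331 ordered triples (a,b,c).
  e.g. a=a1, b=a2, c=a3: lhs=a1 != rhs=0
  e.g. a=a1, b=a2, c=a4: lhs=a1 != rhs=0
Total violating triples: 504


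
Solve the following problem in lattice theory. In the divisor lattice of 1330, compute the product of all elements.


Divisors of 1330: [1, 2, 5, 7, 10, 14, 19, 35, 38, 70, 95, 133, 190, 266, 665, 1330]
Product = n^(d(n)/2) = 1330^(16/2)
Product = 9790686120231984100000000


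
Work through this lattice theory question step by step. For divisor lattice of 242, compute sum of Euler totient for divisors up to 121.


Divisors of 242 up to 121: [1, 2, 11, 22, 121]
phi values: [1, 1, 10, 10, 110]
Sum = 132


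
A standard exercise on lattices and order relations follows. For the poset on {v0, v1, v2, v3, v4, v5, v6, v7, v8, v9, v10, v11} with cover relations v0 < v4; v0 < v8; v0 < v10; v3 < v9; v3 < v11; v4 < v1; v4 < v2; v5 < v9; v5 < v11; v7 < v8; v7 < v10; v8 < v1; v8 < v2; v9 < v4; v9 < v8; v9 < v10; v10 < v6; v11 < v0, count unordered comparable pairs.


A comparable pair {a,b} has a < b or b < a in the order.
Count unordered pairs where one element is strictly below the other.
Examples: {v0,v1}, {v0,v2}, {v0,v3}, {v0,v4}, ...
Total comparable pairs: 47


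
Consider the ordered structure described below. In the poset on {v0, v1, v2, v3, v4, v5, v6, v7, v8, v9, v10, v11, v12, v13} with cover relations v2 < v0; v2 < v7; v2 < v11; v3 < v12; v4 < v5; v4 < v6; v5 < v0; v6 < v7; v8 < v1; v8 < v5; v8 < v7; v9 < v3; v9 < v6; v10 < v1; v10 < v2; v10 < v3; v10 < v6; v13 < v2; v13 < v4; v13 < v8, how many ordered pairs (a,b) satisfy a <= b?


The order relation is {(a,b) : a <= b}, reflexive so it includes (a,a).
Examples: (v0,v0), (v1,v1), (v10,v0), (v10,v1), (v10,v10), ...
Total ordered pairs: 49


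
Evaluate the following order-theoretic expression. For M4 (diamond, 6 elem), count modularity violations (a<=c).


Modular law: if a <= c then a v (b ^ c) = (a v b) ^ c.
Check all triples (a,b,c) with a <= c among 6 elements.
This lattice is modular (diamonds M_m and their chain-products are modular).
Total violating triples: 0


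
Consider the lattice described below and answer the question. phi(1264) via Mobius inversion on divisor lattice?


phi(n) = n * prod_{p|n} (1 - 1/p).
Prime divisors of 1264: [2, 79]
phi(1264) = 1264 * (1 - 1/2) * (1 - 1/79)
phi(1264) = 624


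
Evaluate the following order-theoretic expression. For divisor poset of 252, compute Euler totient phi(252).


phi(n) = n * prod_{p|n} (1 - 1/p).
Prime divisors of 252: [2, 3, 7]
phi(252) = 252 * (1 - 1/2) * (1 - 1/3) * (1 - 1/7)
phi(252) = 72


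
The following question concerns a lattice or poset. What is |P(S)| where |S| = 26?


Power set = 2^n.
2^26 = 67108864


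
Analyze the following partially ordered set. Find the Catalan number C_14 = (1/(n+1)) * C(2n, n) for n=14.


C(n) = C(2n, n) / (n+1).
C(28, 14) = 40116600
C(14) = 40116600 / 15 = 2674440


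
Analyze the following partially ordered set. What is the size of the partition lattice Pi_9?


B(n) = number of set partitions of an n-element set.
B(n) satisfies the recurrence: B(n+1) = sum_k C(n,k)*B(k).
B(9) = 21147
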